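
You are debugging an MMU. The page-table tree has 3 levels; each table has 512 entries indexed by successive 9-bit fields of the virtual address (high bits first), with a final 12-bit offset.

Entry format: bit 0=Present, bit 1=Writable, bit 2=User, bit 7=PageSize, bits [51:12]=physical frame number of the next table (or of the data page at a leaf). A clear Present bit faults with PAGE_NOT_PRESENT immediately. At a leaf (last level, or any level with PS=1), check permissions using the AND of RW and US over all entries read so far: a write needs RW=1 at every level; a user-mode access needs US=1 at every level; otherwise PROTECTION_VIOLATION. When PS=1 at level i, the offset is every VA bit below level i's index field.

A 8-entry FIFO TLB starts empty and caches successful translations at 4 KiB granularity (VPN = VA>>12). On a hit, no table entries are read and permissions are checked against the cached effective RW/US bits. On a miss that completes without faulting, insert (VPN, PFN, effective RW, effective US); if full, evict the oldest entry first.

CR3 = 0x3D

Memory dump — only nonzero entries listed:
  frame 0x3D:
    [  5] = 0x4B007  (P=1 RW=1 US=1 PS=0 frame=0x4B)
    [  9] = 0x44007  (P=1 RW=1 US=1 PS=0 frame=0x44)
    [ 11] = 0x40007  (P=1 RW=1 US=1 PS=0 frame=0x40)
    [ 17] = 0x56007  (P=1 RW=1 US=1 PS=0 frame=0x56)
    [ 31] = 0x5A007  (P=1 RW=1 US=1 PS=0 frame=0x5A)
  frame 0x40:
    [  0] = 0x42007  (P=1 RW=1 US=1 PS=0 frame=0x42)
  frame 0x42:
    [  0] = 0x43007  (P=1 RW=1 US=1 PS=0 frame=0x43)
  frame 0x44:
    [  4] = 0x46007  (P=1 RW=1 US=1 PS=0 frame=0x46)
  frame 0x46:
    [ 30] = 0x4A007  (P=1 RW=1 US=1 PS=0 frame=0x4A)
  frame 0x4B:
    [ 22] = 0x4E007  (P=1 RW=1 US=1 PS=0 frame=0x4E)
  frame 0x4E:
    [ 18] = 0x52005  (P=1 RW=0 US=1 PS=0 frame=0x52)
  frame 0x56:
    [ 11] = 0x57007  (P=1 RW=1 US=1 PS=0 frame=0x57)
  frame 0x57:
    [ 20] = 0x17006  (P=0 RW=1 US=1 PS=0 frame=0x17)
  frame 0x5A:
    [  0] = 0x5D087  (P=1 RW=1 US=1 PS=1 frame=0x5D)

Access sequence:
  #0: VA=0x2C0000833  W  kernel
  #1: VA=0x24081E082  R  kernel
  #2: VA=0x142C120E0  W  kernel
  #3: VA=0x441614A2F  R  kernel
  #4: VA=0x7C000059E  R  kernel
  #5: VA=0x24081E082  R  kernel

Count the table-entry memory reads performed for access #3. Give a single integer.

Walk each access:
#0 VA=0x2C0000833 (w,kernel):
  [0] read 0x3D idx=11: raw=0x40007 flags P=1 W=1 U=1 S=0
  [1] read 0x40 idx=0: raw=0x42007 flags P=1 W=1 U=1 S=0
  [2] read 0x42 idx=0: raw=0x43007 flags P=1 W=1 U=1 S=0
  → PA=0x43833  (3 entries read)
#1 VA=0x24081E082 (r,kernel):
  [0] read 0x3D idx=9: raw=0x44007 flags P=1 W=1 U=1 S=0
  [1] read 0x44 idx=4: raw=0x46007 flags P=1 W=1 U=1 S=0
  [2] read 0x46 idx=30: raw=0x4A007 flags P=1 W=1 U=1 S=0
  → PA=0x4A082  (3 entries read)
#2 VA=0x142C120E0 (w,kernel):
  [0] read 0x3D idx=5: raw=0x4B007 flags P=1 W=1 U=1 S=0
  [1] read 0x4B idx=22: raw=0x4E007 flags P=1 W=1 U=1 S=0
  [2] read 0x4E idx=18: raw=0x52005 flags P=1 W=0 U=1 S=0
  ✗ PROTECTION_VIOLATION  [3 reads]
#3 VA=0x441614A2F (r,kernel):
  [0] read 0x3D idx=17: raw=0x56007 flags P=1 W=1 U=1 S=0
  [1] read 0x56 idx=11: raw=0x57007 flags P=1 W=1 U=1 S=0
  [2] read 0x57 idx=20: raw=0x17006 flags P=0 W=1 U=1 S=0
  ✗ PAGE_NOT_PRESENT  [3 reads]
#4 VA=0x7C000059E (r,kernel):
  [0] read 0x3D idx=31: raw=0x5A007 flags P=1 W=1 U=1 S=0
  [1] read 0x5A idx=0: raw=0x5D087 flags P=1 W=1 U=1 S=1
  → PA=0x5D59E (huge @L1)  (2 entries read)
#5 VA=0x24081E082 (r,kernel):
  TLB hit vpn=0x24081E → PA=0x4A082

Entries read for #3: 3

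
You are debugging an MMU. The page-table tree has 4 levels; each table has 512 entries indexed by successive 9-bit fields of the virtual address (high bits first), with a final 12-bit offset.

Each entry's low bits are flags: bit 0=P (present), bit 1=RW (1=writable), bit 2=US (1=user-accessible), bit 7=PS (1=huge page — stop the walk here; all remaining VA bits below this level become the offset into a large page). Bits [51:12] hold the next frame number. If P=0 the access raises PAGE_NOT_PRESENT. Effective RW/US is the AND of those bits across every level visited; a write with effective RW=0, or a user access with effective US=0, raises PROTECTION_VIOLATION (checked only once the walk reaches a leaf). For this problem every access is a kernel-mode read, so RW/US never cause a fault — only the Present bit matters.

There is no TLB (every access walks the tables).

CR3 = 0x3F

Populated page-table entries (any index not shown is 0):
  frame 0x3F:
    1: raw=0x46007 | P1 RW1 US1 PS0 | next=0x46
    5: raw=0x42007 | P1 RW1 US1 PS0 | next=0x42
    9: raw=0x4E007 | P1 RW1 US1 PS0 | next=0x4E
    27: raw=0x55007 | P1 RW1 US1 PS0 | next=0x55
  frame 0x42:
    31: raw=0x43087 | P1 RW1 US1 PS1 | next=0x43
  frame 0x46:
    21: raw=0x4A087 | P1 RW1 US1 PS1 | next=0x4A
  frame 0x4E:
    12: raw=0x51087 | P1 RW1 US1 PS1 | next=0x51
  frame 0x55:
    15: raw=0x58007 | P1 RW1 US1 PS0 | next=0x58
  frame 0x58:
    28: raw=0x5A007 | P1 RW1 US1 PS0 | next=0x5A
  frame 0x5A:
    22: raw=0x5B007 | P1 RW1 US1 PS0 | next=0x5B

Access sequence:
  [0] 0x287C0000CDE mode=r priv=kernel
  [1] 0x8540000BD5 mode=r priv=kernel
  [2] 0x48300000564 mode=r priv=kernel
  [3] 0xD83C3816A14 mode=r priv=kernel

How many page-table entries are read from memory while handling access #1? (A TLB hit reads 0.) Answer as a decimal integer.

Trace:
#0 VA=0x287C0000CDE (r,kernel):
  L0 @0x3F[5] → 0x42007  P=1,RW=1,US=1,PS=0
  L1 @0x42[31] → 0x43087  P=1,RW=1,US=1,PS=1
  ⇒ phys 0x43CDE (huge @L1)  [2 reads]
#1 VA=0x8540000BD5 (r,kernel):
  L0 @0x3F[1] → 0x46007  P=1,RW=1,US=1,PS=0
  L1 @0x46[21] → 0x4A087  P=1,RW=1,US=1,PS=1
  ⇒ phys 0x4ABD5 (huge @L1)  [2 reads]
#2 VA=0x48300000564 (r,kernel):
  L0 @0x3F[9] → 0x4E007  P=1,RW=1,US=1,PS=0
  L1 @0x4E[12] → 0x51087  P=1,RW=1,US=1,PS=1
  ⇒ phys 0x51564 (huge @L1)  [2 reads]
#3 VA=0xD83C3816A14 (r,kernel):
  L0 @0x3F[27] → 0x55007  P=1,RW=1,US=1,PS=0
  L1 @0x55[15] → 0x58007  P=1,RW=1,US=1,PS=0
  L2 @0x58[28] → 0x5A007  P=1,RW=1,US=1,PS=0
  L3 @0x5A[22] → 0x5B007  P=1,RW=1,US=1,PS=0
  ⇒ phys 0x5BA14  [4 reads]

Entries read for #1: 2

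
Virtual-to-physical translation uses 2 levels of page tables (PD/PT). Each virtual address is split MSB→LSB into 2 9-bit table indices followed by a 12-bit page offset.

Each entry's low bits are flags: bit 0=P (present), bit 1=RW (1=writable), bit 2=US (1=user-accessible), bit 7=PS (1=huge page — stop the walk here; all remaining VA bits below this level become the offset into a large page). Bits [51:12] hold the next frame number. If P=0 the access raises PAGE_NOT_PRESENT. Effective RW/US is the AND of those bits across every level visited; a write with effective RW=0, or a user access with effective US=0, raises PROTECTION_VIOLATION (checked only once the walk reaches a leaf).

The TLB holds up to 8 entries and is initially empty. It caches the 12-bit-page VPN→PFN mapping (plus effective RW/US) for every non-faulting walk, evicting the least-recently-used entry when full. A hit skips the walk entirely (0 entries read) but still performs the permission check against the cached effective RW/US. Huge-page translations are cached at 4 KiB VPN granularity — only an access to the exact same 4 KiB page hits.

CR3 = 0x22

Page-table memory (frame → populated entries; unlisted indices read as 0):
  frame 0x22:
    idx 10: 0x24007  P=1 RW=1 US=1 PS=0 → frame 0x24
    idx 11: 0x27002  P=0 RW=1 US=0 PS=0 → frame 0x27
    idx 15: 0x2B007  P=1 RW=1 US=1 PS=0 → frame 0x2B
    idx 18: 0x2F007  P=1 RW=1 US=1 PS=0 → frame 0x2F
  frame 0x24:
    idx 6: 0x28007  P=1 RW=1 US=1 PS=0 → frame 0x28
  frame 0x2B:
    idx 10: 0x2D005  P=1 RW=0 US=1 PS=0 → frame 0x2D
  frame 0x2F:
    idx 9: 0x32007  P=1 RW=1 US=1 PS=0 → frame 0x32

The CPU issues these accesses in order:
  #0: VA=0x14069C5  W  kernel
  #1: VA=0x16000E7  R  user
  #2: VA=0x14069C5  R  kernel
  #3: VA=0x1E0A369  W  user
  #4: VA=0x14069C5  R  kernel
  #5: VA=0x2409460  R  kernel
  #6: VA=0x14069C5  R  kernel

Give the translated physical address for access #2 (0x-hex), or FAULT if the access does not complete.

Trace:
#0 VA=0x14069C5 (w,kernel):
  lvl0: tbl 0x22, slot 10 ⇒ 0x24007 (P1/RW1/US1/PS0)
  lvl1: tbl 0x24, slot 6 ⇒ 0x28007 (P1/RW1/US1/PS0)
  ✓ 0x289C5  — 2 lookups
#1 VA=0x16000E7 (r,user):
  lvl0: tbl 0x22, slot 11 ⇒ 0x27002 (P0/RW1/US0/PS0)
  ⇒ fault: PAGE_NOT_PRESENT  — 1 lookups
#2 VA=0x14069C5 (r,kernel):
  TLB hit vpn=0x1406 → PA=0x289C5
#3 VA=0x1E0A369 (w,user):
  lvl0: tbl 0x22, slot 15 ⇒ 0x2B007 (P1/RW1/US1/PS0)
  lvl1: tbl 0x2B, slot 10 ⇒ 0x2D005 (P1/RW0/US1/PS0)
  ⇒ fault: PROTECTION_VIOLATION  — 2 lookups
#4 VA=0x14069C5 (r,kernel):
  TLB hit vpn=0x1406 → PA=0x289C5
#5 VA=0x2409460 (r,kernel):
  lvl0: tbl 0x22, slot 18 ⇒ 0x2F007 (P1/RW1/US1/PS0)
  lvl1: tbl 0x2F, slot 9 ⇒ 0x32007 (P1/RW1/US1/PS0)
  ✓ 0x32460  — 2 lookups
#6 VA=0x14069C5 (r,kernel):
  TLB hit vpn=0x1406 → PA=0x289C5

Access #2 PA: 0x289C5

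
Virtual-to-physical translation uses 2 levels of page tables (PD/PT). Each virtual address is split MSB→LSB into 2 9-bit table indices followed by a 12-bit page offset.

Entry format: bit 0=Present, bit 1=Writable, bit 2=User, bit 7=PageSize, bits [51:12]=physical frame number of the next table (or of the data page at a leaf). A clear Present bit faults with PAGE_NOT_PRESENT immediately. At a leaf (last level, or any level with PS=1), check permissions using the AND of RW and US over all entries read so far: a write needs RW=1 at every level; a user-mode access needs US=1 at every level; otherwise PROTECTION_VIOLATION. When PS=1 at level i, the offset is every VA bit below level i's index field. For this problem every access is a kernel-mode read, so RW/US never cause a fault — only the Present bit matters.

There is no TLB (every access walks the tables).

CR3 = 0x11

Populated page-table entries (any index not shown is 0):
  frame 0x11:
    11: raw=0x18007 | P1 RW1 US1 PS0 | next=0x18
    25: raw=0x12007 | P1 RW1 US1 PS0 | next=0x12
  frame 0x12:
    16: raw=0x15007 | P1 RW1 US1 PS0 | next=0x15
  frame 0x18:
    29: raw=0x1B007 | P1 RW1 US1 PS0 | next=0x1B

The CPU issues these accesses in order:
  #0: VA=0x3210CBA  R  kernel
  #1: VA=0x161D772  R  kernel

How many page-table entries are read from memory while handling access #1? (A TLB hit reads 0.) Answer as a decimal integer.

Per-access translation:
#0 VA=0x3210CBA (r,kernel):
  [0] read 0x11 idx=25: raw=0x12007 flags P=1 W=1 U=1 S=0
  [1] read 0x12 idx=16: raw=0x15007 flags P=1 W=1 U=1 S=0
  ⇒ phys 0x15CBA  [2 reads]
#1 VA=0x161D772 (r,kernel):
  [0] read 0x11 idx=11: raw=0x18007 flags P=1 W=1 U=1 S=0
  [1] read 0x18 idx=29: raw=0x1B007 flags P=1 W=1 U=1 S=0
  ⇒ phys 0x1B772  [2 reads]

Entries read for #1: 2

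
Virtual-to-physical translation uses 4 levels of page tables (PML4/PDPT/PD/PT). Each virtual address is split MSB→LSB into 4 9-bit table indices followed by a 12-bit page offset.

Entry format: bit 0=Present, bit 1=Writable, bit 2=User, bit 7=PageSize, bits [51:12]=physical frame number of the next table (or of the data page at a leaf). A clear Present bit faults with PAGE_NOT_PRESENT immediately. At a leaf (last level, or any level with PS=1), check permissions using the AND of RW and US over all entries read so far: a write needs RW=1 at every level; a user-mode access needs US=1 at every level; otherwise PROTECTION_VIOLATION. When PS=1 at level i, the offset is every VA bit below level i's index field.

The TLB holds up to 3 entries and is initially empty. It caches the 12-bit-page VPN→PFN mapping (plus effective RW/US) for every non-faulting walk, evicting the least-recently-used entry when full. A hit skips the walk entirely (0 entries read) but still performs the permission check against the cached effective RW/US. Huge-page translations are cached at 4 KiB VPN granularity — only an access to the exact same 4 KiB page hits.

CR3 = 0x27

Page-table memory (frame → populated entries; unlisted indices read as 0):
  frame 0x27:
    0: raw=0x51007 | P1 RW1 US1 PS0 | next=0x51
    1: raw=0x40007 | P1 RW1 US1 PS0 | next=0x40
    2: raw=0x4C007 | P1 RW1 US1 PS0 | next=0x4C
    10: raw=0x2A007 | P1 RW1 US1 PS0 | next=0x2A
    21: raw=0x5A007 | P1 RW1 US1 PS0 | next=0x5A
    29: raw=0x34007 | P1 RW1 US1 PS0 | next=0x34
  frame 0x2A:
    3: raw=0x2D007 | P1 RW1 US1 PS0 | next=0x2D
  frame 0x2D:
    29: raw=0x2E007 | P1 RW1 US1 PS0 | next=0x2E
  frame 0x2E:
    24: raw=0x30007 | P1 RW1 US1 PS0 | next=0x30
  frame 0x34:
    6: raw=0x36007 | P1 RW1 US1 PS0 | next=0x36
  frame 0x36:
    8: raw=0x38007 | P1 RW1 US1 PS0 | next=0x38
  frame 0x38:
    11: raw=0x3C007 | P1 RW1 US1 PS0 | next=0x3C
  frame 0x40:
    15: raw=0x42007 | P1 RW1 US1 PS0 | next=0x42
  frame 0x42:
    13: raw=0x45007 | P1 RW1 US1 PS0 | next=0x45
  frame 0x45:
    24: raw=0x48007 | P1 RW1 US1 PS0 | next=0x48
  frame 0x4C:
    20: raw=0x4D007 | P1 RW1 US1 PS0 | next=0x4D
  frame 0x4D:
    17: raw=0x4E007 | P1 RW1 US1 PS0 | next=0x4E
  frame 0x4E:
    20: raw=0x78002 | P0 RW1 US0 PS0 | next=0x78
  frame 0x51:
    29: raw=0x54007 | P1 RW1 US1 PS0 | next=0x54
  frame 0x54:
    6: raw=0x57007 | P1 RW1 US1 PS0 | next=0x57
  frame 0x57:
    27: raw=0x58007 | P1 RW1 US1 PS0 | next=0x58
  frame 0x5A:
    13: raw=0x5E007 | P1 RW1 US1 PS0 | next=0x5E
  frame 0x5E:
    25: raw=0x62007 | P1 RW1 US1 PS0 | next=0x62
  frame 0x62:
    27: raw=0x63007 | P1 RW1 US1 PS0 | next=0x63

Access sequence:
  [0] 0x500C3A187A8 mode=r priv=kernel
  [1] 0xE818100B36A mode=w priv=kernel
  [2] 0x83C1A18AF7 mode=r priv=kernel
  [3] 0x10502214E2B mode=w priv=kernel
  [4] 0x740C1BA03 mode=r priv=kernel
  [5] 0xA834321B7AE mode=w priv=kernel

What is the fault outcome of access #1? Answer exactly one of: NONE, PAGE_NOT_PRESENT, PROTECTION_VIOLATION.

Walk each access:
#0 VA=0x500C3A187A8 (r,kernel):
  L0 @0x27[10] → 0x2A007  P=1,RW=1,US=1,PS=0
  L1 @0x2A[3] → 0x2D007  P=1,RW=1,US=1,PS=0
  L2 @0x2D[29] → 0x2E007  P=1,RW=1,US=1,PS=0
  L3 @0x2E[24] → 0x30007  P=1,RW=1,US=1,PS=0
  ⇒ phys 0x307A8  [4 reads]
#1 VA=0xE818100B36A (w,kernel):
  L0 @0x27[29] → 0x34007  P=1,RW=1,US=1,PS=0
  L1 @0x34[6] → 0x36007  P=1,RW=1,US=1,PS=0
  L2 @0x36[8] → 0x38007  P=1,RW=1,US=1,PS=0
  L3 @0x38[11] → 0x3C007  P=1,RW=1,US=1,PS=0
  ⇒ phys 0x3C36A  [4 reads]
#2 VA=0x83C1A18AF7 (r,kernel):
  L0 @0x27[1] → 0x40007  P=1,RW=1,US=1,PS=0
  L1 @0x40[15] → 0x42007  P=1,RW=1,US=1,PS=0
  L2 @0x42[13] → 0x45007  P=1,RW=1,US=1,PS=0
  L3 @0x45[24] → 0x48007  P=1,RW=1,US=1,PS=0
  ⇒ phys 0x48AF7  [4 reads]
#3 VA=0x10502214E2B (w,kernel):
  L0 @0x27[2] → 0x4C007  P=1,RW=1,US=1,PS=0
  L1 @0x4C[20] → 0x4D007  P=1,RW=1,US=1,PS=0
  L2 @0x4D[17] → 0x4E007  P=1,RW=1,US=1,PS=0
  L3 @0x4E[20] → 0x78002  P=0,RW=1,US=0,PS=0
  ⇒ fault: PAGE_NOT_PRESENT  — 4 lookups
#4 VA=0x740C1BA03 (r,kernel):
  L0 @0x27[0] → 0x51007  P=1,RW=1,US=1,PS=0
  L1 @0x51[29] → 0x54007  P=1,RW=1,US=1,PS=0
  L2 @0x54[6] → 0x57007  P=1,RW=1,US=1,PS=0
  L3 @0x57[27] → 0x58007  P=1,RW=1,US=1,PS=0
  ⇒ phys 0x58A03  [4 reads]
#5 VA=0xA834321B7AE (w,kernel):
  L0 @0x27[21] → 0x5A007  P=1,RW=1,US=1,PS=0
  L1 @0x5A[13] → 0x5E007  P=1,RW=1,US=1,PS=0
  L2 @0x5E[25] → 0x62007  P=1,RW=1,US=1,PS=0
  L3 @0x62[27] → 0x63007  P=1,RW=1,US=1,PS=0
  ⇒ phys 0x637AE  [4 reads]

Access #1 fault: NONE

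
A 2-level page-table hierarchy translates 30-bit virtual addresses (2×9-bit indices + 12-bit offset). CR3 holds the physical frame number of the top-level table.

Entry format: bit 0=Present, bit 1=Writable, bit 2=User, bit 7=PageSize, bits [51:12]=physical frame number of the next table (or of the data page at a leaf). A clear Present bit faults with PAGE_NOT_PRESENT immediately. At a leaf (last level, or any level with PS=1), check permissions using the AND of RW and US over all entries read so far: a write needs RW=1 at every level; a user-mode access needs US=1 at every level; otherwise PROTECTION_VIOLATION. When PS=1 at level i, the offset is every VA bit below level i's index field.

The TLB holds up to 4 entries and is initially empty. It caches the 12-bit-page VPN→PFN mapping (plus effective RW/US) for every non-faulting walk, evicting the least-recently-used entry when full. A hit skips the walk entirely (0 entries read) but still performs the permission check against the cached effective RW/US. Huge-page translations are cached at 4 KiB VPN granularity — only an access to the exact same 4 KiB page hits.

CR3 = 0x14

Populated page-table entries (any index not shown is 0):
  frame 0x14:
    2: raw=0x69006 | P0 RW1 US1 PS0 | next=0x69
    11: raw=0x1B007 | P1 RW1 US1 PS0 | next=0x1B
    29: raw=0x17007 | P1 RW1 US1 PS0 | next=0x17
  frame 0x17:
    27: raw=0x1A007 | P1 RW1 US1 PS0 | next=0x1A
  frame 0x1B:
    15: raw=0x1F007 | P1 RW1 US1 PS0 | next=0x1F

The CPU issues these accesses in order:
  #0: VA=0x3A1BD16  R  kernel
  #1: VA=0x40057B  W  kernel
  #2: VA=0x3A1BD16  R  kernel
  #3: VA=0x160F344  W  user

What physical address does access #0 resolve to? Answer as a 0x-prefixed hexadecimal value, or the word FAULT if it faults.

Per-access translation:
#0 VA=0x3A1BD16 (r,kernel):
  L0: frame=0x14 idx=29 entry=0x17007 [P=1 RW=1 US=1 PS=0]
  L1: frame=0x17 idx=27 entry=0x1A007 [P=1 RW=1 US=1 PS=0]
  ⇒ phys 0x1AD16  [2 reads]
#1 VA=0x40057B (w,kernel):
  L0: frame=0x14 idx=2 entry=0x69006 [P=0 RW=1 US=1 PS=0]
  ✗ PAGE_NOT_PRESENT  [1 reads]
#2 VA=0x3A1BD16 (r,kernel):
  TLB hit vpn=0x3A1B → PA=0x1AD16
#3 VA=0x160F344 (w,user):
  L0: frame=0x14 idx=11 entry=0x1B007 [P=1 RW=1 US=1 PS=0]
  L1: frame=0x1B idx=15 entry=0x1F007 [P=1 RW=1 US=1 PS=0]
  ⇒ phys 0x1F344  [2 reads]

Access #0 PA: 0x1AD16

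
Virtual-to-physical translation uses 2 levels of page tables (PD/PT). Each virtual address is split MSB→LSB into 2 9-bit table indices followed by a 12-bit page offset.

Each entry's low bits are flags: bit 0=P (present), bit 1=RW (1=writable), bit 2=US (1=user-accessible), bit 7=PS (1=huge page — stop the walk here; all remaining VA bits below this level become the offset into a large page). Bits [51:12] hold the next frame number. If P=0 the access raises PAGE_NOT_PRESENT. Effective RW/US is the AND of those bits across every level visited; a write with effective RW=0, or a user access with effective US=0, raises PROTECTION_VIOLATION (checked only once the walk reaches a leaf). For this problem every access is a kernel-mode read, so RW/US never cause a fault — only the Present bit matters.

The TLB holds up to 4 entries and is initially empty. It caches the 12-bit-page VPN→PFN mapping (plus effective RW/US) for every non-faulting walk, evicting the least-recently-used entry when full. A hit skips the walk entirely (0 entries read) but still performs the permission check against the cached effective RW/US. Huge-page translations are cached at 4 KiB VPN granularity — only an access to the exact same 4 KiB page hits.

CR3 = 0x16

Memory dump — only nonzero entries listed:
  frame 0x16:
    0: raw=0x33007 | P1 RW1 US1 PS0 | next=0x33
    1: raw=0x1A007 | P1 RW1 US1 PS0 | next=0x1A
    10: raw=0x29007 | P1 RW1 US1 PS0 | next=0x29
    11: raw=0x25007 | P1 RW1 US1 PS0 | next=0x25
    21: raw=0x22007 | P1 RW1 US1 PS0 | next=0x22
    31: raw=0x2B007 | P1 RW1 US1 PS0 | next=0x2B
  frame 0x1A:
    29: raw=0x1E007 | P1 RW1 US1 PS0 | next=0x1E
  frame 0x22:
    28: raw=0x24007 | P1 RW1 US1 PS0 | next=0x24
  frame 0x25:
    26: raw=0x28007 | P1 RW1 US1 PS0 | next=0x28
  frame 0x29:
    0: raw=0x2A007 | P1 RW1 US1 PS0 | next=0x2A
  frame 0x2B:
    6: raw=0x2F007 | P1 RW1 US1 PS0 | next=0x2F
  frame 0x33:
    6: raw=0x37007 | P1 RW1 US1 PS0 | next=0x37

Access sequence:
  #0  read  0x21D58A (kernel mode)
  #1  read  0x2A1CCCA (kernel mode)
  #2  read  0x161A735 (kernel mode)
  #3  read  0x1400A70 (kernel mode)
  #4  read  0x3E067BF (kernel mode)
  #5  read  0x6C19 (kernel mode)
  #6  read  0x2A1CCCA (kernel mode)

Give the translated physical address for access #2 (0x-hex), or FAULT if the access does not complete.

Walk each access:
#0 VA=0x21D58A (r,kernel):
  [0] read 0x16 idx=1: raw=0x1A007 flags P=1 W=1 U=1 S=0
  [1] read 0x1A idx=29: raw=0x1E007 flags P=1 W=1 U=1 S=0
  ⇒ phys 0x1E58A  [2 reads]
#1 VA=0x2A1CCCA (r,kernel):
  [0] read 0x16 idx=21: raw=0x22007 flags P=1 W=1 U=1 S=0
  [1] read 0x22 idx=28: raw=0x24007 flags P=1 W=1 U=1 S=0
  ⇒ phys 0x24CCA  [2 reads]
#2 VA=0x161A735 (r,kernel):
  [0] read 0x16 idx=11: raw=0x25007 flags P=1 W=1 U=1 S=0
  [1] read 0x25 idx=26: raw=0x28007 flags P=1 W=1 U=1 S=0
  ⇒ phys 0x28735  [2 reads]
#3 VA=0x1400A70 (r,kernel):
  [0] read 0x16 idx=10: raw=0x29007 flags P=1 W=1 U=1 S=0
  [1] read 0x29 idx=0: raw=0x2A007 flags P=1 W=1 U=1 S=0
  ⇒ phys 0x2AA70  [2 reads]
#4 VA=0x3E067BF (r,kernel):
  [0] read 0x16 idx=31: raw=0x2B007 flags P=1 W=1 U=1 S=0
  [1] read 0x2B idx=6: raw=0x2F007 flags P=1 W=1 U=1 S=0
  ⇒ phys 0x2F7BF  [2 reads]
#5 VA=0x6C19 (r,kernel):
  [0] read 0x16 idx=0: raw=0x33007 flags P=1 W=1 U=1 S=0
  [1] read 0x33 idx=6: raw=0x37007 flags P=1 W=1 U=1 S=0
  ⇒ phys 0x37C19  [2 reads]
#6 VA=0x2A1CCCA (r,kernel):
  [0] read 0x16 idx=21: raw=0x22007 flags P=1 W=1 U=1 S=0
  [1] read 0x22 idx=28: raw=0x24007 flags P=1 W=1 U=1 S=0
  ⇒ phys 0x24CCA  [2 reads]

Access #2 PA: 0x28735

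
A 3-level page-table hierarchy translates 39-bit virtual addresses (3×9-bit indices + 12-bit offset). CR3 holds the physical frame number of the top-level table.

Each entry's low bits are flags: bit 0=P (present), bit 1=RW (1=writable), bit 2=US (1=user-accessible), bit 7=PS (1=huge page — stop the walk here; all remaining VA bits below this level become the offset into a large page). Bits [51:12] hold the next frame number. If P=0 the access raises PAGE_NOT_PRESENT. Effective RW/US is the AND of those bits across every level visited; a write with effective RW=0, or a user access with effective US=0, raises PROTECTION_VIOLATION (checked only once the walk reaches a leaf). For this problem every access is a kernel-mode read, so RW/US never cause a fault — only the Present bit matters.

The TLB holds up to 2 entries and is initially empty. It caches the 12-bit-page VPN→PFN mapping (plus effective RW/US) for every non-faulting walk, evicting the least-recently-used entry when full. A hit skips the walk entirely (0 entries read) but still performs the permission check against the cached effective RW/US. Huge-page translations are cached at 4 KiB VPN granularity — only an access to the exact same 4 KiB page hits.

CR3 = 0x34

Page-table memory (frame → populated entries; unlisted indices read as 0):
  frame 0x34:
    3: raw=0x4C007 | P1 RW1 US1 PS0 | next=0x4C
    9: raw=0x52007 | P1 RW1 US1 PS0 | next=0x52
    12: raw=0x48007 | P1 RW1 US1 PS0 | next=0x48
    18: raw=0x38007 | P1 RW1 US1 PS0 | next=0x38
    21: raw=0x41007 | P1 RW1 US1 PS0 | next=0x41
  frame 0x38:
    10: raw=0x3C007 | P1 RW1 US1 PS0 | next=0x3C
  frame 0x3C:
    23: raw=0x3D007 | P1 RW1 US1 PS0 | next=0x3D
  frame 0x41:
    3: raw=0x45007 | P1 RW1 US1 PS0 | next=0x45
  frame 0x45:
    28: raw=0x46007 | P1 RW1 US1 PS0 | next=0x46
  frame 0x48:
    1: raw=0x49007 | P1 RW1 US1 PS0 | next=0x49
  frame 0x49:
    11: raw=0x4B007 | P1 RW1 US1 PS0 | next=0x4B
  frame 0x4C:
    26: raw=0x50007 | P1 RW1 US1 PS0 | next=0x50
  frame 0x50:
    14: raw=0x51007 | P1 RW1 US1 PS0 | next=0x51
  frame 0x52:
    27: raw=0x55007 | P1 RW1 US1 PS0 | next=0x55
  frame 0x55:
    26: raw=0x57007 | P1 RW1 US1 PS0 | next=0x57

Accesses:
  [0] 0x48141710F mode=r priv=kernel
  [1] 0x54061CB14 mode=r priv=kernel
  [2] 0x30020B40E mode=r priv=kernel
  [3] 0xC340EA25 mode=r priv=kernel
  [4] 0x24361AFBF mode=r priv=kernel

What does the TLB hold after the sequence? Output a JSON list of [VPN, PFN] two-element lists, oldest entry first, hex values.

Trace:
#0 VA=0x48141710F (r,kernel):
  [0] read 0x34 idx=18: raw=0x38007 flags P=1 W=1 U=1 S=0
  [1] read 0x38 idx=10: raw=0x3C007 flags P=1 W=1 U=1 S=0
  [2] read 0x3C idx=23: raw=0x3D007 flags P=1 W=1 U=1 S=0
  → PA=0x3D10F  (3 entries read)
#1 VA=0x54061CB14 (r,kernel):
  [0] read 0x34 idx=21: raw=0x41007 flags P=1 W=1 U=1 S=0
  [1] read 0x41 idx=3: raw=0x45007 flags P=1 W=1 U=1 S=0
  [2] read 0x45 idx=28: raw=0x46007 flags P=1 W=1 U=1 S=0
  → PA=0x46B14  (3 entries read)
#2 VA=0x30020B40E (r,kernel):
  [0] read 0x34 idx=12: raw=0x48007 flags P=1 W=1 U=1 S=0
  [1] read 0x48 idx=1: raw=0x49007 flags P=1 W=1 U=1 S=0
  [2] read 0x49 idx=11: raw=0x4B007 flags P=1 W=1 U=1 S=0
  → PA=0x4B40E  (3 entries read)
#3 VA=0xC340EA25 (r,kernel):
  [0] read 0x34 idx=3: raw=0x4C007 flags P=1 W=1 U=1 S=0
  [1] read 0x4C idx=26: raw=0x50007 flags P=1 W=1 U=1 S=0
  [2] read 0x50 idx=14: raw=0x51007 flags P=1 W=1 U=1 S=0
  → PA=0x51A25  (3 entries read)
#4 VA=0x24361AFBF (r,kernel):
  [0] read 0x34 idx=9: raw=0x52007 flags P=1 W=1 U=1 S=0
  [1] read 0x52 idx=27: raw=0x55007 flags P=1 W=1 U=1 S=0
  [2] read 0x55 idx=26: raw=0x57007 flags P=1 W=1 U=1 S=0
  → PA=0x57FBF  (3 entries read)

TLB: [["0xC340E", "0x51"], ["0x24361A", "0x57"]]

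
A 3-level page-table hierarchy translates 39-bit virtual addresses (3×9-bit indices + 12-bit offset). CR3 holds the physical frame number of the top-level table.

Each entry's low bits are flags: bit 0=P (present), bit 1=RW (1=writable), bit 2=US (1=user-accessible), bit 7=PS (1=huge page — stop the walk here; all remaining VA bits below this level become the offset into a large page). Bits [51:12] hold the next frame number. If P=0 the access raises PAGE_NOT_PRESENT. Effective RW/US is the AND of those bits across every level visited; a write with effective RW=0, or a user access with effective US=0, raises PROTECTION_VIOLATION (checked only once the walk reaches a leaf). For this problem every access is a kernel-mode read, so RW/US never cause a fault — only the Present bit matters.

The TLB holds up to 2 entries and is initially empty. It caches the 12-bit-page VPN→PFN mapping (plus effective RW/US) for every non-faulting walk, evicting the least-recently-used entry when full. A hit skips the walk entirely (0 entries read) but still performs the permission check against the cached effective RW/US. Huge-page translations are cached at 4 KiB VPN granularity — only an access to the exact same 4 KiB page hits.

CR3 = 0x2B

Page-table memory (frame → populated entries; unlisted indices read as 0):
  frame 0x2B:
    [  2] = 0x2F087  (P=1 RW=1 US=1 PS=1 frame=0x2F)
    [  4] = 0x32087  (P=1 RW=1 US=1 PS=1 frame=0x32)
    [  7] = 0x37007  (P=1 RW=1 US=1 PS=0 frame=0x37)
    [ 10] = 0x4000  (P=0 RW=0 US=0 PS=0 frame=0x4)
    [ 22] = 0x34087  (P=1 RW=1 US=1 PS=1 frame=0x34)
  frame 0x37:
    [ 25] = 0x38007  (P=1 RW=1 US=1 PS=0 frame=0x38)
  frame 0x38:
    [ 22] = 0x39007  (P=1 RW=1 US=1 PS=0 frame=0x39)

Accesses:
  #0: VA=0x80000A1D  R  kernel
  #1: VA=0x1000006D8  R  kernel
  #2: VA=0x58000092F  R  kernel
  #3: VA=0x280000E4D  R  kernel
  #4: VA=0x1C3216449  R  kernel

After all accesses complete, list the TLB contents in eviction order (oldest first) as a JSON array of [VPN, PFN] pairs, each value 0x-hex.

Per-access translation:
#0 VA=0x80000A1D (r,kernel):
  [0] read 0x2B idx=2: raw=0x2F087 flags P=1 W=1 U=1 S=1
  → PA=0x2FA1D (huge @L0)  (1 entries read)
#1 VA=0x1000006D8 (r,kernel):
  [0] read 0x2B idx=4: raw=0x32087 flags P=1 W=1 U=1 S=1
  → PA=0x326D8 (huge @L0)  (1 entries read)
#2 VA=0x58000092F (r,kernel):
  [0] read 0x2B idx=22: raw=0x34087 flags P=1 W=1 U=1 S=1
  → PA=0x3492F (huge @L0)  (1 entries read)
#3 VA=0x280000E4D (r,kernel):
  [0] read 0x2B idx=10: raw=0x4000 flags P=0 W=0 U=0 S=0
  → PAGE_NOT_PRESENT  (1 entries read)
#4 VA=0x1C3216449 (r,kernel):
  [0] read 0x2B idx=7: raw=0x37007 flags P=1 W=1 U=1 S=0
  [1] read 0x37 idx=25: raw=0x38007 flags P=1 W=1 U=1 S=0
  [2] read 0x38 idx=22: raw=0x39007 flags P=1 W=1 U=1 S=0
  → PA=0x39449  (3 entries read)

TLB: [["0x580000", "0x34"], ["0x1C3216", "0x39"]]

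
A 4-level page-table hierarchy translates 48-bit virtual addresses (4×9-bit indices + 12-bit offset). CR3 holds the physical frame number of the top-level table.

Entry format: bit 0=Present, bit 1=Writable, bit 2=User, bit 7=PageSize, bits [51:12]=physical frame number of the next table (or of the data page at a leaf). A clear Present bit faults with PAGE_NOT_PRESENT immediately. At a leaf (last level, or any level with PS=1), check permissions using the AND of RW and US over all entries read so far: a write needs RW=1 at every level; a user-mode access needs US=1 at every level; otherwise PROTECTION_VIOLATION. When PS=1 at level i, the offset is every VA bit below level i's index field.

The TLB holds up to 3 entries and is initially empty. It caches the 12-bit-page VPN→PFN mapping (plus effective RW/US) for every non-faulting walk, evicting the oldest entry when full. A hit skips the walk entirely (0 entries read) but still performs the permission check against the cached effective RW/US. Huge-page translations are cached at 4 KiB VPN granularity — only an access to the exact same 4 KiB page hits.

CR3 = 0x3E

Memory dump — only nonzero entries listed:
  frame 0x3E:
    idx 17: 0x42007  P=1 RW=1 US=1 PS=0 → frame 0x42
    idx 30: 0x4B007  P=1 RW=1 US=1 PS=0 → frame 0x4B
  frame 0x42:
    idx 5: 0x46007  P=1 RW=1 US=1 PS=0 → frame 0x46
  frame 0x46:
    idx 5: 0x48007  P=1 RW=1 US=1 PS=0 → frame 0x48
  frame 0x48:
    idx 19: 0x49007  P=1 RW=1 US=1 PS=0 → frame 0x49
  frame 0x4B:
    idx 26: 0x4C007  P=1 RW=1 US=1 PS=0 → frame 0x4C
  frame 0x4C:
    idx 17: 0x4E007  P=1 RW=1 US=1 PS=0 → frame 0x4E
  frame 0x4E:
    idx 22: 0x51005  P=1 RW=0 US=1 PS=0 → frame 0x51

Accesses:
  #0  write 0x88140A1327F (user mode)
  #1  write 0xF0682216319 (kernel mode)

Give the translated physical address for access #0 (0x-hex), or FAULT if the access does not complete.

Trace:
#0 VA=0x88140A1327F (w,user):
  [0] read 0x3E idx=17: raw=0x42007 flags P=1 W=1 U=1 S=0
  [1] read 0x42 idx=5: raw=0x46007 flags P=1 W=1 U=1 S=0
  [2] read 0x46 idx=5: raw=0x48007 flags P=1 W=1 U=1 S=0
  [3] read 0x48 idx=19: raw=0x49007 flags P=1 W=1 U=1 S=0
  ⇒ phys 0x4927F  [4 reads]
#1 VA=0xF0682216319 (w,kernel):
  [0] read 0x3E idx=30: raw=0x4B007 flags P=1 W=1 U=1 S=0
  [1] read 0x4B idx=26: raw=0x4C007 flags P=1 W=1 U=1 S=0
  [2] read 0x4C idx=17: raw=0x4E007 flags P=1 W=1 U=1 S=0
  [3] read 0x4E idx=22: raw=0x51005 flags P=1 W=0 U=1 S=0
  ⇒ fault: PROTECTION_VIOLATION  — 4 lookups

Access #0 PA: 0x4927F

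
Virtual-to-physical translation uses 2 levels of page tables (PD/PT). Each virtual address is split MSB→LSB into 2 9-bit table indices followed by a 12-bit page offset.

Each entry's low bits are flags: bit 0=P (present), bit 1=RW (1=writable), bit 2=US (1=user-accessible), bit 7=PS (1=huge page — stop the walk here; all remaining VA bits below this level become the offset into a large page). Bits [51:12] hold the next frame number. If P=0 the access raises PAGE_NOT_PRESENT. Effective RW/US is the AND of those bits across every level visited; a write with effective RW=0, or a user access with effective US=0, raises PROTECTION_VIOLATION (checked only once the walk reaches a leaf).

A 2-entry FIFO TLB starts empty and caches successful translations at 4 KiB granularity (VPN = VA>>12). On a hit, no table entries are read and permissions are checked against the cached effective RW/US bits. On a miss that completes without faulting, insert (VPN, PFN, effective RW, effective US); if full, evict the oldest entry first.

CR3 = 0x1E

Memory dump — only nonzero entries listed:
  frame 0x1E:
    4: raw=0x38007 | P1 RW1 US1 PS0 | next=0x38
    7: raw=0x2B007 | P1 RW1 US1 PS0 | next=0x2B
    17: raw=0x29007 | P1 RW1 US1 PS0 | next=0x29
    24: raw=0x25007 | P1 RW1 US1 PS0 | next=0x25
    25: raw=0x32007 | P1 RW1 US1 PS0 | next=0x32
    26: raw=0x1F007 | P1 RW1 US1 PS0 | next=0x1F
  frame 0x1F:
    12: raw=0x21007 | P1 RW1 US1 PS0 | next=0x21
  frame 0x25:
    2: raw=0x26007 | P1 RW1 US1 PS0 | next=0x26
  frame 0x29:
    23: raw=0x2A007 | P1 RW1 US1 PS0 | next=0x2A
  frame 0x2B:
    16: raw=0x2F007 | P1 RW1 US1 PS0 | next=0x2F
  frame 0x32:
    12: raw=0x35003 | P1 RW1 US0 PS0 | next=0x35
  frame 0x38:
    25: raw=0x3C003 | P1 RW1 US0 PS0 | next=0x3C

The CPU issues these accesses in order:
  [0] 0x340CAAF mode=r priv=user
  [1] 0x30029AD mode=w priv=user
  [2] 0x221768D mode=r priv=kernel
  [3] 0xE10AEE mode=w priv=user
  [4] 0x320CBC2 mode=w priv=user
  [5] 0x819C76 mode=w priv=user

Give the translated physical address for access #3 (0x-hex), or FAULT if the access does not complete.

Per-access translation:
#0 VA=0x340CAAF (r,user):
  L0 @0x1E[26] → 0x1F007  P=1,RW=1,US=1,PS=0
  L1 @0x1F[12] → 0x21007  P=1,RW=1,US=1,PS=0
  ⇒ phys 0x21AAF  [2 reads]
#1 VA=0x30029AD (w,user):
  L0 @0x1E[24] → 0x25007  P=1,RW=1,US=1,PS=0
  L1 @0x25[2] → 0x26007  P=1,RW=1,US=1,PS=0
  ⇒ phys 0x269AD  [2 reads]
#2 VA=0x221768D (r,kernel):
  L0 @0x1E[17] → 0x29007  P=1,RW=1,US=1,PS=0
  L1 @0x29[23] → 0x2A007  P=1,RW=1,US=1,PS=0
  ⇒ phys 0x2A68D  [2 reads]
#3 VA=0xE10AEE (w,user):
  L0 @0x1E[7] → 0x2B007  P=1,RW=1,US=1,PS=0
  L1 @0x2B[16] → 0x2F007  P=1,RW=1,US=1,PS=0
  ⇒ phys 0x2FAEE  [2 reads]
#4 VA=0x320CBC2 (w,user):
  L0 @0x1E[25] → 0x32007  P=1,RW=1,US=1,PS=0
  L1 @0x32[12] → 0x35003  P=1,RW=1,US=0,PS=0
  ✗ PROTECTION_VIOLATION  [2 reads]
#5 VA=0x819C76 (w,user):
  L0 @0x1E[4] → 0x38007  P=1,RW=1,US=1,PS=0
  L1 @0x38[25] → 0x3C003  P=1,RW=1,US=0,PS=0
  ✗ PROTECTION_VIOLATION  [2 reads]

Access #3 PA: 0x2FAEE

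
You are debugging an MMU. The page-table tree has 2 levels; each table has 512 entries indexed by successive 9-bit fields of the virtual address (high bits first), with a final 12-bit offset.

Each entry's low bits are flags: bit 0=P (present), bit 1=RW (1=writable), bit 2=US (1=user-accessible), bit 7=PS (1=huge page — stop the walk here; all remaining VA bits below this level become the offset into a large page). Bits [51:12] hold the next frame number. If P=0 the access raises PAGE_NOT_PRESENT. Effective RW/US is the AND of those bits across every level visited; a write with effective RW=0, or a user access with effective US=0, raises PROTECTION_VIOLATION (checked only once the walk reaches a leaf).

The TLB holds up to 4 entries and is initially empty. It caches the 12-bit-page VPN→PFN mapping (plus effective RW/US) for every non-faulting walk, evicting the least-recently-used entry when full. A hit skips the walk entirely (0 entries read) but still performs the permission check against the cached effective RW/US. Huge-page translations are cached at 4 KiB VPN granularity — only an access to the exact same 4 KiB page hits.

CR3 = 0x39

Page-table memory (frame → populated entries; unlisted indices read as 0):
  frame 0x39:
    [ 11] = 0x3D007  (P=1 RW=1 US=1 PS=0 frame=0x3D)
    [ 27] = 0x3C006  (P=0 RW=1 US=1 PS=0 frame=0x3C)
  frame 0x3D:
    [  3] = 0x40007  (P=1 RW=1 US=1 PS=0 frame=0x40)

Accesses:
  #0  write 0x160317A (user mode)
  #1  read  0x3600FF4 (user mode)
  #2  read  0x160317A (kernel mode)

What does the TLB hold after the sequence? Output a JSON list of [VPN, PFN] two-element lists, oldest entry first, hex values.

Per-access translation:
#0 VA=0x160317A (w,user):
  [0] read 0x39 idx=11: raw=0x3D007 flags P=1 W=1 U=1 S=0
  [1] read 0x3D idx=3: raw=0x40007 flags P=1 W=1 U=1 S=0
  → PA=0x4017A  (2 entries read)
#1 VA=0x3600FF4 (r,user):
  [0] read 0x39 idx=27: raw=0x3C006 flags P=0 W=1 U=1 S=0
  ✗ PAGE_NOT_PRESENT  [1 reads]
#2 VA=0x160317A (r,kernel):
  TLB hit vpn=0x1603 → PA=0x4017A

TLB: [["0x1603", "0x40"]]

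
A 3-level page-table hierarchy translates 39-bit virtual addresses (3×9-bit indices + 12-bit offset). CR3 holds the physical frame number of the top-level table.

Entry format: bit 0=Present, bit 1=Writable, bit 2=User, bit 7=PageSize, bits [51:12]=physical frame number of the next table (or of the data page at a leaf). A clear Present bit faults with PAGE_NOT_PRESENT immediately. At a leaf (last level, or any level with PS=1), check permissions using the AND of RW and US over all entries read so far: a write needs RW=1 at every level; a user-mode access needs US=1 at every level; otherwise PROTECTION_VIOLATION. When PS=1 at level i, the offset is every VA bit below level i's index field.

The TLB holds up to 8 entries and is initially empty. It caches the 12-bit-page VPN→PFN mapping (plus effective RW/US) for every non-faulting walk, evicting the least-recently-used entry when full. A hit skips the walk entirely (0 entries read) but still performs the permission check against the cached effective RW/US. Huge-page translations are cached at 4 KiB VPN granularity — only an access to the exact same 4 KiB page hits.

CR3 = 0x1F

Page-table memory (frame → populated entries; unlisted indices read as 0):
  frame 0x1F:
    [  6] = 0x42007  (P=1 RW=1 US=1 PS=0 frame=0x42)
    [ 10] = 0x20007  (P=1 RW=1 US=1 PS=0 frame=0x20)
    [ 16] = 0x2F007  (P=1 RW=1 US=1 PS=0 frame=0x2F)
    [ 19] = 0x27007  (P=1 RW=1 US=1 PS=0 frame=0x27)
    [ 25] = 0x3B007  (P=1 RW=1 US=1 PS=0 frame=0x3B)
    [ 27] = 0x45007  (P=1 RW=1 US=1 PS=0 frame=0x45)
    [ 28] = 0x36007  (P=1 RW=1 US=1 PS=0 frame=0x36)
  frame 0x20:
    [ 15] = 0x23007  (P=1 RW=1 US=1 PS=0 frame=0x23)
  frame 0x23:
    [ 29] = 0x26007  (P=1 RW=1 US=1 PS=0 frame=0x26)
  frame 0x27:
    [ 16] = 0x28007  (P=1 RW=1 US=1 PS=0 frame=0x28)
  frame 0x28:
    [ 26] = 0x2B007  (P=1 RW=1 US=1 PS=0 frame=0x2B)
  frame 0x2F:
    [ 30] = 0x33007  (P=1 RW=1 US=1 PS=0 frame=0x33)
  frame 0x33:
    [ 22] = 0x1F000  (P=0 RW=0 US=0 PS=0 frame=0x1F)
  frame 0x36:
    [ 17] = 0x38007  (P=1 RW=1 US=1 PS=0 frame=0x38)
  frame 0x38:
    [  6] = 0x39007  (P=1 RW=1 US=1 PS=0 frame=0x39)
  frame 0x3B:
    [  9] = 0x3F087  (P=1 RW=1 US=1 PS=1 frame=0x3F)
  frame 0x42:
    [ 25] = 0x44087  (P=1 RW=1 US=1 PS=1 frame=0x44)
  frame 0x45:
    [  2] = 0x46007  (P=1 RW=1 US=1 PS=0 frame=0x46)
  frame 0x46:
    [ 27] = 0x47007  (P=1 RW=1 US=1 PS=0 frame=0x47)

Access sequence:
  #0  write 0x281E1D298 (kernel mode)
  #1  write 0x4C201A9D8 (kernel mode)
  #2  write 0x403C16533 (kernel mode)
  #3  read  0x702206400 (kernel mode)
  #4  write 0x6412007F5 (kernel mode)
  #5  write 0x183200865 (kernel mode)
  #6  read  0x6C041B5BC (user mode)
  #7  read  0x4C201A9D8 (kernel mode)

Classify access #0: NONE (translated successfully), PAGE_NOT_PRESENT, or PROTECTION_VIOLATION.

Walk each access:
#0 VA=0x281E1D298 (w,kernel):
  [0] read 0x1F idx=10: raw=0x20007 flags P=1 W=1 U=1 S=0
  [1] read 0x20 idx=15: raw=0x23007 flags P=1 W=1 U=1 S=0
  [2] read 0x23 idx=29: raw=0x26007 flags P=1 W=1 U=1 S=0
  ⇒ phys 0x26298  [3 reads]
#1 VA=0x4C201A9D8 (w,kernel):
  [0] read 0x1F idx=19: raw=0x27007 flags P=1 W=1 U=1 S=0
  [1] read 0x27 idx=16: raw=0x28007 flags P=1 W=1 U=1 S=0
  [2] read 0x28 idx=26: raw=0x2B007 flags P=1 W=1 U=1 S=0
  ⇒ phys 0x2B9D8  [3 reads]
#2 VA=0x403C16533 (w,kernel):
  [0] read 0x1F idx=16: raw=0x2F007 flags P=1 W=1 U=1 S=0
  [1] read 0x2F idx=30: raw=0x33007 flags P=1 W=1 U=1 S=0
  [2] read 0x33 idx=22: raw=0x1F000 flags P=0 W=0 U=0 S=0
  ⇒ fault: PAGE_NOT_PRESENT  — 3 lookups
#3 VA=0x702206400 (r,kernel):
  [0] read 0x1F idx=28: raw=0x36007 flags P=1 W=1 U=1 S=0
  [1] read 0x36 idx=17: raw=0x38007 flags P=1 W=1 U=1 S=0
  [2] read 0x38 idx=6: raw=0x39007 flags P=1 W=1 U=1 S=0
  ⇒ phys 0x39400  [3 reads]
#4 VA=0x6412007F5 (w,kernel):
  [0] read 0x1F idx=25: raw=0x3B007 flags P=1 W=1 U=1 S=0
  [1] read 0x3B idx=9: raw=0x3F087 flags P=1 W=1 U=1 S=1
  ⇒ phys 0x3F7F5 (huge @L1)  [2 reads]
#5 VA=0x183200865 (w,kernel):
  [0] read 0x1F idx=6: raw=0x42007 flags P=1 W=1 U=1 S=0
  [1] read 0x42 idx=25: raw=0x44087 flags P=1 W=1 U=1 S=1
  ⇒ phys 0x44865 (huge @L1)  [2 reads]
#6 VA=0x6C041B5BC (r,user):
  [0] read 0x1F idx=27: raw=0x45007 flags P=1 W=1 U=1 S=0
  [1] read 0x45 idx=2: raw=0x46007 flags P=1 W=1 U=1 S=0
  [2] read 0x46 idx=27: raw=0x47007 flags P=1 W=1 U=1 S=0
  ⇒ phys 0x475BC  [3 reads]
#7 VA=0x4C201A9D8 (r,kernel):
  TLB hit vpn=0x4C201A → PA=0x2B9D8

Access #0 fault: NONE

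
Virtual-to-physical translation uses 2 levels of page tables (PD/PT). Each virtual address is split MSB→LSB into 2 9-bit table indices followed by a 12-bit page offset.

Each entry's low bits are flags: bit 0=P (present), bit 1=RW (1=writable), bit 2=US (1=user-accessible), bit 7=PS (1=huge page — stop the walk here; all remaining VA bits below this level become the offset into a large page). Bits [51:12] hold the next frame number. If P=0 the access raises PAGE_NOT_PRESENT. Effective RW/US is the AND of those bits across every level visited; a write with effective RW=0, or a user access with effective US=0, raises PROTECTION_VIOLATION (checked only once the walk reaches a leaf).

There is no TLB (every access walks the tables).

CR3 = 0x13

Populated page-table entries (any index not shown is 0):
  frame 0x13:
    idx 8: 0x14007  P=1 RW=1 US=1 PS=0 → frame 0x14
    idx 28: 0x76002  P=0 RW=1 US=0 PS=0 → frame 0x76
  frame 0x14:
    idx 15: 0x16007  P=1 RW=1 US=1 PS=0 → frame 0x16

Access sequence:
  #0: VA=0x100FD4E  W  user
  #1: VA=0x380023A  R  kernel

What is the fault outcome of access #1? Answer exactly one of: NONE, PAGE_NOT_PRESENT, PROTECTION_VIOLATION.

Walk each access:
#0 VA=0x100FD4E (w,user):
  L0: frame=0x13 idx=8 entry=0x14007 [P=1 RW=1 US=1 PS=0]
  L1: frame=0x14 idx=15 entry=0x16007 [P=1 RW=1 US=1 PS=0]
  ✓ 0x16D4E  — 2 lookups
#1 VA=0x380023A (r,kernel):
  L0: frame=0x13 idx=28 entry=0x76002 [P=0 RW=1 US=0 PS=0]
  ⇒ fault: PAGE_NOT_PRESENT  — 1 lookups

Access #1 fault: PAGE_NOT_PRESENT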